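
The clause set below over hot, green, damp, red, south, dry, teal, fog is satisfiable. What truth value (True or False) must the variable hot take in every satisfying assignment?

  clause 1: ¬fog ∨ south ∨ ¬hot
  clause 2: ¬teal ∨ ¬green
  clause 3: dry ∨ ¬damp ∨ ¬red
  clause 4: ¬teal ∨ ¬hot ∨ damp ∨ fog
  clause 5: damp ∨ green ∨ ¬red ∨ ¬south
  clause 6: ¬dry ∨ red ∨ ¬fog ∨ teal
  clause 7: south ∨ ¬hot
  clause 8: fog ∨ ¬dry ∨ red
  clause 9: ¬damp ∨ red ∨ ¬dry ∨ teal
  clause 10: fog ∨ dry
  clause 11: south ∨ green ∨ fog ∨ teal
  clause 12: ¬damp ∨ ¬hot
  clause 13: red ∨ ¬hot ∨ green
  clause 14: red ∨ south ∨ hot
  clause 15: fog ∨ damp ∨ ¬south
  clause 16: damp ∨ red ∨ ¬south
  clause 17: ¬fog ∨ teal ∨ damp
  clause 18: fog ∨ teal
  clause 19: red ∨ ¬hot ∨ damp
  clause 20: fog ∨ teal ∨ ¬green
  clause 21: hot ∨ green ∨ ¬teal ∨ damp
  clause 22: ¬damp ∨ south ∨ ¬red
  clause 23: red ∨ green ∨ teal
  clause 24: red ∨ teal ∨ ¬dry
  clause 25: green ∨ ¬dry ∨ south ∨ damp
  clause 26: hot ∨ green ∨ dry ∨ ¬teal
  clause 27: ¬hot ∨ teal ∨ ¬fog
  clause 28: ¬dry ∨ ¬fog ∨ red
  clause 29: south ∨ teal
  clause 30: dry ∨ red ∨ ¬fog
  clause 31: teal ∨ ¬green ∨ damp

False

Suppose hot = True.
From the singleton clause (south), south = True.
From the singleton clause (¬damp), damp = False.
From the singleton clause (fog), fog = True.
From the singleton clause (red), red = True.
From the singleton clause (green), green = True.
From the singleton clause (¬teal), teal = False.
But (teal) is also a unit clause — contradiction.
So every satisfying assignment has hot = False.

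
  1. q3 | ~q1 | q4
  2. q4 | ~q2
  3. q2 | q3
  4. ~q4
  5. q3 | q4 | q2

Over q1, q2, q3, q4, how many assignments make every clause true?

2

There are 2^4 = 16 truth assignments over (q1, q2, q3, q4).
Check each against the 5 clauses (columns in the order q1, q2, q3, q4):
  F F F F  ✗ fails (q2 | q3)
  F F F T  ✗ fails (q2 | q3)
  F F T F  ✓ satisfies all
  F F T T  ✗ fails (~q4)
  F T F F  ✗ fails (q4 | ~q2)
  F T F T  ✗ fails (~q4)
  F T T F  ✗ fails (q4 | ~q2)
  F T T T  ✗ fails (~q4)
  T F F F  ✗ fails (q3 | ~q1 | q4)
  T F F T  ✗ fails (q2 | q3)
  T F T F  ✓ satisfies all
  T F T T  ✗ fails (~q4)
  T T F F  ✗ fails (q3 | ~q1 | q4)
  T T F T  ✗ fails (~q4)
  T T T F  ✗ fails (q4 | ~q2)
  T T T T  ✗ fails (~q4)
2 of the 16 rows are models.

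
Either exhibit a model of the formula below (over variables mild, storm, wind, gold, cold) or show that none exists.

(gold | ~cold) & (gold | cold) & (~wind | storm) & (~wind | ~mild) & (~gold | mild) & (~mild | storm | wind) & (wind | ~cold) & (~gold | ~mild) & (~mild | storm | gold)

UNSATISFIABLE

Branch on gold: set gold = 1.
From the singleton clause (mild), mild = 1.
Now (~mild) is unsatisfied and unit — conflict.
So gold must be the other value — set gold = 0.
From the singleton clause (~cold), cold = 0.
Now (cold) is unsatisfied and unit — conflict.
Either choice for gold ends in contradiction.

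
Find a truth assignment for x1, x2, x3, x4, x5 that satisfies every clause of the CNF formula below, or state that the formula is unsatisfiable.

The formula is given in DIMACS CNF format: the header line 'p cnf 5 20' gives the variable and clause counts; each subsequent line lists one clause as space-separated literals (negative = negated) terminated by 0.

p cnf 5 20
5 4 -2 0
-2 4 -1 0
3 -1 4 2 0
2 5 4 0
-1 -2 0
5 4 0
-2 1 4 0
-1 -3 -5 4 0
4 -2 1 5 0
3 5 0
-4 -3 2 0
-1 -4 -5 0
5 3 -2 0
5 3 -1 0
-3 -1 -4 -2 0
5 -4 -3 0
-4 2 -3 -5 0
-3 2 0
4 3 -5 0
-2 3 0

Suppose x1 = False.
Suppose x5 = True.
Suppose x2 = False.
The clause (¬x3) is unit, so x3 = False.
The clause (x4) is unit, so x4 = True.
All clauses are satisfied.

x1: False; x2: False; x3: False; x4: True; x5: True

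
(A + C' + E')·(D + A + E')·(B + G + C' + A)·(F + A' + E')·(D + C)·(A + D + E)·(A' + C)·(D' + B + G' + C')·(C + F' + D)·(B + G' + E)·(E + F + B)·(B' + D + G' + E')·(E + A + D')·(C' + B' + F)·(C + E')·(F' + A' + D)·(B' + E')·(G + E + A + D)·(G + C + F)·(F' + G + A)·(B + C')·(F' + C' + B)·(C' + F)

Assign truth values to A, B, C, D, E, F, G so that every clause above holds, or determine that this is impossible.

A: 1,  B: 1,  C: 1,  D: 1,  E: 0,  F: 1,  G: 1

Case D = 1:
Case A = 1:
From the singleton clause (C), C = 1.
From the singleton clause (B), B = 1.
From the singleton clause (F), F = 1.
From the singleton clause (E'), E = 0.
All clauses hold; G can take either value.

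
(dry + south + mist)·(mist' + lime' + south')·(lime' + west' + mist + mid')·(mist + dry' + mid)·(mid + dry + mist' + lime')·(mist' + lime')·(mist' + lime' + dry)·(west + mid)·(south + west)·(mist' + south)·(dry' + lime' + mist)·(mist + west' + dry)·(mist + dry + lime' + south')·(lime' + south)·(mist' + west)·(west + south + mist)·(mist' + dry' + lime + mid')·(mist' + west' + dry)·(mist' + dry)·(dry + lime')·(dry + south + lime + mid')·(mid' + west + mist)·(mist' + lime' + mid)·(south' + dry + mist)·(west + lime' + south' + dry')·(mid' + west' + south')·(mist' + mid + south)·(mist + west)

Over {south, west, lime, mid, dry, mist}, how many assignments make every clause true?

2

There are 2^6 = 64 truth assignments over (south, west, lime, mid, dry, mist).
Split on lime. With lime = 1, the clauses containing lime are satisfied and lime' drops from the rest; 0 of the 2^5 = 32 assignments to the other variables satisfy what remains.
With lime = 0, by the same count on the reduced clause set, 2 assignments work.
(One model: south=F, west=T, lime=F, mid=T, dry=T, mist=F.)
Total: 0 + 2 = 2.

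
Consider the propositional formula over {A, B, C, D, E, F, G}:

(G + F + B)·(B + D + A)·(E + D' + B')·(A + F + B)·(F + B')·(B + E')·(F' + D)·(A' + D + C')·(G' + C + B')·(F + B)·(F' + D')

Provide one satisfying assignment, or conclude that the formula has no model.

UNSATISFIABLE

Try F = 1.
From the singleton clause (D), D = 1.
That conflicts with the unit clause (D').
Backtrack on F: now try F = 0.
From the singleton clause (B'), B = 0.
That conflicts with the unit clause (B).
Either choice for F ends in contradiction.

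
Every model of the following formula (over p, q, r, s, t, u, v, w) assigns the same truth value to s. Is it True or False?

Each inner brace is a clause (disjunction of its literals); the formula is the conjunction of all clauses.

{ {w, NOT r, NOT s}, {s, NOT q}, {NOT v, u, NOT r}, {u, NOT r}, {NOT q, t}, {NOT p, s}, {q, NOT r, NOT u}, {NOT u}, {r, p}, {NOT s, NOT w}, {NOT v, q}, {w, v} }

True

Suppose s = false.
The clause (NOT q) is unit, so q = false.
The clause (NOT p) is unit, so p = false.
The clause (NOT u) is unit, so u = false.
The clause (NOT r) is unit, so r = false.
Now (r) is unsatisfied and unit — conflict.
So every satisfying assignment has s = True.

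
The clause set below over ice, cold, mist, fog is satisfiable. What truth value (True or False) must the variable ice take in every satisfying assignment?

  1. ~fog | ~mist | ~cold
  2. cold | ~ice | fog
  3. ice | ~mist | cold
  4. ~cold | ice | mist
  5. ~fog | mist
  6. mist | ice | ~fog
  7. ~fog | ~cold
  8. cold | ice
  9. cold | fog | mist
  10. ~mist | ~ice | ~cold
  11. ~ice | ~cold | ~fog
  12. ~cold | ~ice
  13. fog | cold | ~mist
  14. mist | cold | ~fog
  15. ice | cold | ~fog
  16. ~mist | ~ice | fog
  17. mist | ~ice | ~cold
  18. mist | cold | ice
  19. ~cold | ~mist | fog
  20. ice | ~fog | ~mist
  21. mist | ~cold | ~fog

Suppose ice = 0.
The clause (cold) is unit, so cold = 1.
The clause (mist) is unit, so mist = 1.
The clause (~fog) is unit, so fog = 0.
That conflicts with the unit clause (fog).
So every satisfying assignment has ice = True.

True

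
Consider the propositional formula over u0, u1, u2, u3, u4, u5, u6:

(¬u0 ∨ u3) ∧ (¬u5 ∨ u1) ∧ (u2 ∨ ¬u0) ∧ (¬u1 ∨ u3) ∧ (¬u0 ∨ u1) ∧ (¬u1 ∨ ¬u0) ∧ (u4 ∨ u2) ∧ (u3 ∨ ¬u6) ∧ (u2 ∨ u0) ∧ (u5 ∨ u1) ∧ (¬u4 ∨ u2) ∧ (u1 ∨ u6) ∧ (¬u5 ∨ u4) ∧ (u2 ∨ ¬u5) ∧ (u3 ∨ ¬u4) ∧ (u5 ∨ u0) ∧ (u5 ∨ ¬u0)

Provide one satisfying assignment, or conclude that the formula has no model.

u0=False,  u1=True,  u2=True,  u3=True,  u4=True,  u5=True,  u6=True

Suppose u0 = False.
The clause (u2) is unit, so u2 = True.
The clause (u5) is unit, so u5 = True.
The clause (u1) is unit, so u1 = True.
The clause (u3) is unit, so u3 = True.
The clause (u4) is unit, so u4 = True.
No clause remains; u6 is free.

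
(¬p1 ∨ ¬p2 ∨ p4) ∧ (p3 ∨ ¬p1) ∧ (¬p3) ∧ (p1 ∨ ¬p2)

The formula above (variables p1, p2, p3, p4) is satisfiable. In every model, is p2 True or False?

Suppose p2 = True.
(¬p3) alone gives p3 = False.
(¬p1) alone gives p1 = False.
Now (p1) is unsatisfied and unit — conflict.
So every satisfying assignment has p2 = False.

False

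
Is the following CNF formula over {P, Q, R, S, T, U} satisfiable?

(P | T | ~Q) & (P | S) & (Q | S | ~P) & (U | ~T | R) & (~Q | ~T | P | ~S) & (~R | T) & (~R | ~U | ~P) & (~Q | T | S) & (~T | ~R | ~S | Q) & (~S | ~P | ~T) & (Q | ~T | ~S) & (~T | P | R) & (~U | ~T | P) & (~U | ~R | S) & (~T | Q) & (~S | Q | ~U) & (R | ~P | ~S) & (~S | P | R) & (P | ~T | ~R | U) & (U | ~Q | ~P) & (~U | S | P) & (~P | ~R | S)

Try P = 1.
Try Q = 1.
The clause (U) is unit, so U = 1.
The clause (~R) is unit, so R = 0.
The clause (~S) is unit, so S = 0.
The clause (T) is unit, so T = 1.
This assignment satisfies each clause.
A satisfying assignment: P: 1,  Q: 1,  R: 0,  S: 0,  T: 1,  U: 1.

Yes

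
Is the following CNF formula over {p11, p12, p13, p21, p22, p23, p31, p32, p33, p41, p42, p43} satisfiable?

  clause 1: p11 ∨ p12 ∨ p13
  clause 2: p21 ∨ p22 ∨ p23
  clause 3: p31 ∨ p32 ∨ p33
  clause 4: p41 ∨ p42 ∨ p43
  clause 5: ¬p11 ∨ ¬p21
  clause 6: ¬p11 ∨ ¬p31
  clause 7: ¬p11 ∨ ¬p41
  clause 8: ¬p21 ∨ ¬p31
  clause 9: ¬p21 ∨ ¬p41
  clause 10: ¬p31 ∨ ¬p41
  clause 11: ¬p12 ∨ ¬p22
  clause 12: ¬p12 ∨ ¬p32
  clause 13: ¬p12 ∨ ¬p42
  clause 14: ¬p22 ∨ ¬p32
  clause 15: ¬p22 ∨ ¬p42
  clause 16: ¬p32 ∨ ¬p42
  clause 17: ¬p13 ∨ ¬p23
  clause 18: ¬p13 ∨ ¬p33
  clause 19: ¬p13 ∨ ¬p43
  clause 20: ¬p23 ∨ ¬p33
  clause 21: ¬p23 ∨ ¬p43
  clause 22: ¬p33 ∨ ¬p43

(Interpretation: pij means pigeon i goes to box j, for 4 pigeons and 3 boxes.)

No

Suppose p11 = False.
Suppose p12 = True.
Unit clause (¬p22) forces p22 = False.
Unit clause (¬p32) forces p32 = False.
Unit clause (¬p42) forces p42 = False.
Suppose p21 = True.
Unit clause (¬p31) forces p31 = False.
Unit clause (p33) forces p33 = True.
Unit clause (¬p41) forces p41 = False.
Unit clause (p43) forces p43 = True.
But (¬p43) is also a unit clause — contradiction.
So p21 must be the other value — set p21 = False.
Unit clause (p23) forces p23 = True.
Unit clause (¬p13) forces p13 = False.
Unit clause (¬p33) forces p33 = False.
Unit clause (p31) forces p31 = True.
Unit clause (¬p41) forces p41 = False.
Unit clause (p43) forces p43 = True.
But (¬p43) is also a unit clause — contradiction.
Both values of p21 lead to a conflict.
So p12 must be the other value — set p12 = False.
Unit clause (p13) forces p13 = True.
Unit clause (¬p23) forces p23 = False.
Unit clause (¬p33) forces p33 = False.
Unit clause (¬p43) forces p43 = False.
Suppose p21 = True.
Unit clause (¬p31) forces p31 = False.
Unit clause (p32) forces p32 = True.
Unit clause (¬p41) forces p41 = False.
Unit clause (p42) forces p42 = True.
But (¬p42) is also a unit clause — contradiction.
So p21 must be the other value — set p21 = False.
Unit clause (p22) forces p22 = True.
Unit clause (¬p32) forces p32 = False.
Unit clause (p31) forces p31 = True.
Unit clause (¬p41) forces p41 = False.
Unit clause (p42) forces p42 = True.
But (¬p42) is also a unit clause — contradiction.
Both values of p21 lead to a conflict.
Both values of p12 lead to a conflict.
So p11 must be the other value — set p11 = True.
Unit clause (¬p21) forces p21 = False.
Unit clause (¬p31) forces p31 = False.
Unit clause (¬p41) forces p41 = False.
Suppose p22 = True.
Unit clause (¬p12) forces p12 = False.
Unit clause (¬p32) forces p32 = False.
Unit clause (p33) forces p33 = True.
Unit clause (¬p42) forces p42 = False.
Unit clause (p43) forces p43 = True.
But (¬p43) is also a unit clause — contradiction.
So p22 must be the other value — set p22 = False.
Unit clause (p23) forces p23 = True.
Unit clause (¬p13) forces p13 = False.
Unit clause (¬p33) forces p33 = False.
Unit clause (p32) forces p32 = True.
Unit clause (¬p12) forces p12 = False.
Unit clause (¬p42) forces p42 = False.
Unit clause (p43) forces p43 = True.
But (¬p43) is also a unit clause — contradiction.
Both values of p22 lead to a conflict.
Both values of p11 lead to a conflict.
No assignment satisfies every clause.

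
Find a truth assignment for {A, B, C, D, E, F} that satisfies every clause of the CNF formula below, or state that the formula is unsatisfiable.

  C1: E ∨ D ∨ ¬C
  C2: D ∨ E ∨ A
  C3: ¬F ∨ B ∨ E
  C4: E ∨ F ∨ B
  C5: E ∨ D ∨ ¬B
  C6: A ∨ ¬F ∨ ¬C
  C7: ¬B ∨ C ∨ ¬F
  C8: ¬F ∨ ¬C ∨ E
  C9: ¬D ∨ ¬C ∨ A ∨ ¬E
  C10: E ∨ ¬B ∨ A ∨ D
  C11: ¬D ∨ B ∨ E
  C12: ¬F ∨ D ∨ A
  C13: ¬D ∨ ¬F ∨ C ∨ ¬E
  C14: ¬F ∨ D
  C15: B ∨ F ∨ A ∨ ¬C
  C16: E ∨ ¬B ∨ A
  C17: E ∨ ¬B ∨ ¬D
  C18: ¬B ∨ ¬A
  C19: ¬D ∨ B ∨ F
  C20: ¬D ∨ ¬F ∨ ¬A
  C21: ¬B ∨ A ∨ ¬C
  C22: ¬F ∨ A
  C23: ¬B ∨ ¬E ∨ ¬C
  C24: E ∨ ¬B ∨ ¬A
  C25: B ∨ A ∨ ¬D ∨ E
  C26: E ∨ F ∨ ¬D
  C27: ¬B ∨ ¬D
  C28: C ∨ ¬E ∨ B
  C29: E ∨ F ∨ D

A: True, B: False, C: True, D: False, E: True, F: False

Branch on F: set F = False.
Branch on E: set E = True.
Branch on B: set B = False.
From the singleton clause (¬D), D = False.
From the singleton clause (C), C = True.
From the singleton clause (A), A = True.
This assignment satisfies each clause.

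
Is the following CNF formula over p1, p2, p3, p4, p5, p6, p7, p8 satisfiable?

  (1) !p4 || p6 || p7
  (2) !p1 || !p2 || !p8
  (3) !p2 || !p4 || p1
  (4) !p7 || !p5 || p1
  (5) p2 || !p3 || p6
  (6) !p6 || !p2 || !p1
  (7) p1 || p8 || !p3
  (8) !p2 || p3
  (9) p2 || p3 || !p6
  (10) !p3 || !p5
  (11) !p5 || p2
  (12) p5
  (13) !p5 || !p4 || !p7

Unsatisfiable

From the singleton clause (p5), p5 = true.
From the singleton clause (!p3), p3 = false.
From the singleton clause (!p2), p2 = false.
But (p2) is also a unit clause — contradiction.
No assignment satisfies every clause.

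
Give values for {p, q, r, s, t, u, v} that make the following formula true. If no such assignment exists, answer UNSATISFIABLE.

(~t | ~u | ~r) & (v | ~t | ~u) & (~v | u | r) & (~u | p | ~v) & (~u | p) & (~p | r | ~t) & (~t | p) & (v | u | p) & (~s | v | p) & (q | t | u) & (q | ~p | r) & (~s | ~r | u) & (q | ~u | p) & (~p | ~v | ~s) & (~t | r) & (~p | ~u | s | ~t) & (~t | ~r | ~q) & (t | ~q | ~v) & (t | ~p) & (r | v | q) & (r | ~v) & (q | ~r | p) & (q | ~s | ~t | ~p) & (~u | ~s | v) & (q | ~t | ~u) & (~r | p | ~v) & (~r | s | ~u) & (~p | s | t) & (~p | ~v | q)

p ↦ 1, q ↦ 0, r ↦ 1, s ↦ 0, t ↦ 1, u ↦ 0, v ↦ 0

Case u = 0:
Case v = 0:
From the singleton clause (p), p = 1.
From the singleton clause (t), t = 1.
From the singleton clause (r), r = 1.
From the singleton clause (~s), s = 0.
From the singleton clause (~q), q = 0.
Every clause now holds.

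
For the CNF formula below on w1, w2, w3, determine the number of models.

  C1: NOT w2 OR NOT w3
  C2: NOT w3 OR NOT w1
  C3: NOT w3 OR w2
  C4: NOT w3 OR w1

4

There are 2^3 = 8 truth assignments over (w1, w2, w3).
Split on w3. With w3 = true, the clauses containing w3 are satisfied and NOT w3 drops from the rest; 0 of the 2^2 = 4 assignments to the other variables satisfy what remains.
With w3 = false, by the same count on the reduced clause set, 4 assignments work.
(One model: w1=F, w2=F, w3=F.)
Total: 0 + 4 = 4.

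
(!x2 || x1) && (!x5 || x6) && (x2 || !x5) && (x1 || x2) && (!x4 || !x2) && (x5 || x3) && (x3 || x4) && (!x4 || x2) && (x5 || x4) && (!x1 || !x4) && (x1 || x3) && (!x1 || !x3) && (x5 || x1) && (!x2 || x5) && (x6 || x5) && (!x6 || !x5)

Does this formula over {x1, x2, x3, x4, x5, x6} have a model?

No

Case x2 = false:
The clause (!x5) is unit, so x5 = false.
The clause (x1) is unit, so x1 = true.
The clause (x3) is unit, so x3 = true.
Now (!x3) is unsatisfied and unit — conflict.
That branch fails; take x2 = true instead.
The clause (x1) is unit, so x1 = true.
The clause (!x4) is unit, so x4 = false.
The clause (x3) is unit, so x3 = true.
Now (!x3) is unsatisfied and unit — conflict.
Neither x2 = true nor x2 = false works.
No assignment satisfies every clause.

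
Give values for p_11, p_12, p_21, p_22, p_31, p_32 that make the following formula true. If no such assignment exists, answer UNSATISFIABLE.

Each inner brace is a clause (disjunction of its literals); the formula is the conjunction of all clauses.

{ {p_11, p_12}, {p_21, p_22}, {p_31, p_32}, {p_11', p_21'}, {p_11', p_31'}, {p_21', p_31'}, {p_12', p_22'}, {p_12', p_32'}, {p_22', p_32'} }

UNSATISFIABLE

Case p_11 = 1:
From the singleton clause (p_21'), p_21 = 0.
From the singleton clause (p_22), p_22 = 1.
From the singleton clause (p_31'), p_31 = 0.
From the singleton clause (p_32), p_32 = 1.
That conflicts with the unit clause (p_32').
Backtrack on p_11: now try p_11 = 0.
From the singleton clause (p_12), p_12 = 1.
From the singleton clause (p_22'), p_22 = 0.
From the singleton clause (p_21), p_21 = 1.
From the singleton clause (p_31'), p_31 = 0.
From the singleton clause (p_32), p_32 = 1.
That conflicts with the unit clause (p_32').
Either choice for p_11 ends in contradiction.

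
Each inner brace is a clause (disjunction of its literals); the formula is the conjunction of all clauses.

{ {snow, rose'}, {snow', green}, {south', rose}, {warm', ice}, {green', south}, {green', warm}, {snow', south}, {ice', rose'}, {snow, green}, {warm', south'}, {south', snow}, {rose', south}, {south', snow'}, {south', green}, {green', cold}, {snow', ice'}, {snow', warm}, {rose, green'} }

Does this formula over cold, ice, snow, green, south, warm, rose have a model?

Case snow = 1:
(green) alone gives green = 1.
(south) alone gives south = 1.
Now (south') is unsatisfied and unit — conflict.
Backtrack on snow: now try snow = 0.
(rose') alone gives rose = 0.
(south') alone gives south = 0.
(green') alone gives green = 0.
Now (green) is unsatisfied and unit — conflict.
Both values of snow lead to a conflict.
No assignment satisfies every clause.

Unsatisfiable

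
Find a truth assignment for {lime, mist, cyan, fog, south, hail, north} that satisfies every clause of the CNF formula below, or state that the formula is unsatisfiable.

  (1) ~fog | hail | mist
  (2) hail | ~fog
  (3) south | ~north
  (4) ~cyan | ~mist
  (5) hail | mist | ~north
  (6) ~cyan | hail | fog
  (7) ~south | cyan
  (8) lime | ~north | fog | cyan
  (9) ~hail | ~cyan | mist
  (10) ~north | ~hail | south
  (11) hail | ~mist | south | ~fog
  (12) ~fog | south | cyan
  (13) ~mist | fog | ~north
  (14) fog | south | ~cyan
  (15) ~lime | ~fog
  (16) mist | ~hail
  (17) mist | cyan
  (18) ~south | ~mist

Try hail = 1.
From the singleton clause (mist), mist = 1.
From the singleton clause (~cyan), cyan = 0.
From the singleton clause (~south), south = 0.
From the singleton clause (~north), north = 0.
From the singleton clause (~fog), fog = 0.
Every clause is now satisfied; lime is unconstrained.

lime=1, mist=1, cyan=0, fog=0, south=0, hail=1, north=0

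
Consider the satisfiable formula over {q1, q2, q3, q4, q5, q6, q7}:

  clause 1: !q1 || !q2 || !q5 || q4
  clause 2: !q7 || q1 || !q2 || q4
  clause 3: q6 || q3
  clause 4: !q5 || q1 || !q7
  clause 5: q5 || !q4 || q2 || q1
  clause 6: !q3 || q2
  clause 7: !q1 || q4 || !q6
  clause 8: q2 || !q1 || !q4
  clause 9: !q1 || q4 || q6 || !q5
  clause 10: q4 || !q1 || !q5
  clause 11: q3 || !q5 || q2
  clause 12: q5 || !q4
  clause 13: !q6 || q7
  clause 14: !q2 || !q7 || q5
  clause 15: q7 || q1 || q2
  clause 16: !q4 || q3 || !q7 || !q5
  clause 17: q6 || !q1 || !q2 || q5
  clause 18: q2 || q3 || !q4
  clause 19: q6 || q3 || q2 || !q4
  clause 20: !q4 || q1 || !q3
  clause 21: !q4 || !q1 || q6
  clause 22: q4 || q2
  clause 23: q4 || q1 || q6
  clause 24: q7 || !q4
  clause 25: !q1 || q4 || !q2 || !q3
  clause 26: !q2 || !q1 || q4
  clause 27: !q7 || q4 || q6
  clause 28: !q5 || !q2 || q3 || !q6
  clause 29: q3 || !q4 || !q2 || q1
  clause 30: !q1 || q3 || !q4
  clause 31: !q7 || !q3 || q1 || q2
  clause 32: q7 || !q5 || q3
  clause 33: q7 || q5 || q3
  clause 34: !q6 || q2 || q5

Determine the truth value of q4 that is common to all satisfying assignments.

True

Suppose q4 = false.
The clause (q2) is unit, so q2 = true.
The clause (!q1) is unit, so q1 = false.
The clause (!q7) is unit, so q7 = false.
The clause (!q6) is unit, so q6 = false.
But (q6) is also a unit clause — contradiction.
So every satisfying assignment has q4 = True.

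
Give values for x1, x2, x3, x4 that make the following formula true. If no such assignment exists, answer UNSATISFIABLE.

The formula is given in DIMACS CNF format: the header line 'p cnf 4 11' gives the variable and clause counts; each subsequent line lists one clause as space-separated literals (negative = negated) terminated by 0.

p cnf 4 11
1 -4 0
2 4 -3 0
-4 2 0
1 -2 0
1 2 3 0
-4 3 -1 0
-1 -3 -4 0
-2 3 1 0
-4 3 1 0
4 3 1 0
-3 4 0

x1=True,  x2=False,  x3=False,  x4=False

Case x1 = True:
Case x4 = False:
Unit clause (¬x3) forces x3 = False.
All clauses hold; x2 can take either value.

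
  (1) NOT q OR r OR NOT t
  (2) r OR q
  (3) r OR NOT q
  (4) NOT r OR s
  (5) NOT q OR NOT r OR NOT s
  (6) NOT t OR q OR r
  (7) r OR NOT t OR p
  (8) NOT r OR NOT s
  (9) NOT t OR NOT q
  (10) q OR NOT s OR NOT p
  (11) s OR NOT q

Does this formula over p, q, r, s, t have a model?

No

Branch on r: set r = true.
(s) alone gives s = true.
Now (NOT s) is unsatisfied and unit — conflict.
So r must be the other value — set r = false.
(q) alone gives q = true.
Now (NOT q) is unsatisfied and unit — conflict.
Neither r = true nor r = false works.
No assignment satisfies every clause.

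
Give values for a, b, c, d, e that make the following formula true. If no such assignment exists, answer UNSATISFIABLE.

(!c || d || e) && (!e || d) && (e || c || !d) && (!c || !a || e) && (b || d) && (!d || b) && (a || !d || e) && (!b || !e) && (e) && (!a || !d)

UNSATISFIABLE

The clause (e) is unit, so e = true.
The clause (d) is unit, so d = true.
The clause (b) is unit, so b = true.
Now (!b) is unsatisfied and unit — conflict.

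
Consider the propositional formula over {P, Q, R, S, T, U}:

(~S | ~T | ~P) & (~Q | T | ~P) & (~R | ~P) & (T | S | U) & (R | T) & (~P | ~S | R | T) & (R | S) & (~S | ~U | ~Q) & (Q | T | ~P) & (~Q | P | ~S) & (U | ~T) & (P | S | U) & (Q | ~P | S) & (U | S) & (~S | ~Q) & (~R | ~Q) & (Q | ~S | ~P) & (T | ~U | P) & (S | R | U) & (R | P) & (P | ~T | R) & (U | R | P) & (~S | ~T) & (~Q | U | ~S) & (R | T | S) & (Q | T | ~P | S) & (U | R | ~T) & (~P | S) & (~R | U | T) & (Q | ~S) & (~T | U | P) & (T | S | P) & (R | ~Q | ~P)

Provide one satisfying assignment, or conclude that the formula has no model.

P: 0, Q: 0, R: 1, S: 0, T: 1, U: 1

Branch on R: set R = 1.
The clause (~P) is unit, so P = 0.
The clause (~Q) is unit, so Q = 0.
The clause (~S) is unit, so S = 0.
The clause (U) is unit, so U = 1.
The clause (T) is unit, so T = 1.
All clauses are satisfied.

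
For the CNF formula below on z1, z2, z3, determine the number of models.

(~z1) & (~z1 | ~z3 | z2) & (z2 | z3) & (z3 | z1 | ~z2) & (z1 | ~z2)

1

There are 2^3 = 8 truth assignments over (z1, z2, z3).
Split on z2. With z2 = 1, the clauses containing z2 are satisfied and ~z2 drops from the rest; 0 of the 2^2 = 4 assignments to the other variables satisfy what remains.
With z2 = 0, by the same count on the reduced clause set, 1 assignment works.
(One model: z1=F, z2=F, z3=T.)
Total: 0 + 1 = 1.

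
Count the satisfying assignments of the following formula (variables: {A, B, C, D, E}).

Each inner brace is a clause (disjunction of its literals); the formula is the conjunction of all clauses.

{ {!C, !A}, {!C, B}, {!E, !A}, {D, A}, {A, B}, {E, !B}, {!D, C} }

2

There are 2^5 = 32 truth assignments over (A, B, C, D, E).
Split on E. With E = true, the clauses containing E are satisfied and !E drops from the rest; 1 of the 2^4 = 16 assignments to the other variables satisfy what remains.
With E = false, by the same count on the reduced clause set, 1 assignment works.
(One model: A=F, B=T, C=T, D=T, E=T.)
Total: 1 + 1 = 2.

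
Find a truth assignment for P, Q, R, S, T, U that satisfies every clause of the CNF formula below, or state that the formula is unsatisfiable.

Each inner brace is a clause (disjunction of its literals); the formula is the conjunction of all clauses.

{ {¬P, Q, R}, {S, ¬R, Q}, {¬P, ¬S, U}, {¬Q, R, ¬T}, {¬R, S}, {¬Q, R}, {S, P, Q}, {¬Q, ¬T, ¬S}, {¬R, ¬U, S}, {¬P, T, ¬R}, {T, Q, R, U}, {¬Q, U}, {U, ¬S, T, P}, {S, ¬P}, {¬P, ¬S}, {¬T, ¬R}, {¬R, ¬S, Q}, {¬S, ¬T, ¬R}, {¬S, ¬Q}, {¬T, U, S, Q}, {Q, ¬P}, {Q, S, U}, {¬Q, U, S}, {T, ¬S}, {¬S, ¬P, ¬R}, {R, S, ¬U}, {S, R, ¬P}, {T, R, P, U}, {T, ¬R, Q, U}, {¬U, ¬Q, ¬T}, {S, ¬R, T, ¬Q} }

P=False, Q=False, R=False, S=True, T=True, U=True

Case R = False:
The clause (¬Q) is unit, so Q = False.
The clause (¬P) is unit, so P = False.
The clause (S) is unit, so S = True.
The clause (T) is unit, so T = True.
All clauses hold; U can take either value.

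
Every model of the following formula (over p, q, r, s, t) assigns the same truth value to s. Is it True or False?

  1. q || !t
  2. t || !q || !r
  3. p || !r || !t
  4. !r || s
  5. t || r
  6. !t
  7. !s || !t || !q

Suppose s = false.
Unit clause (!r) forces r = false.
Unit clause (t) forces t = true.
But (!t) is also a unit clause — contradiction.
So every satisfying assignment has s = True.

True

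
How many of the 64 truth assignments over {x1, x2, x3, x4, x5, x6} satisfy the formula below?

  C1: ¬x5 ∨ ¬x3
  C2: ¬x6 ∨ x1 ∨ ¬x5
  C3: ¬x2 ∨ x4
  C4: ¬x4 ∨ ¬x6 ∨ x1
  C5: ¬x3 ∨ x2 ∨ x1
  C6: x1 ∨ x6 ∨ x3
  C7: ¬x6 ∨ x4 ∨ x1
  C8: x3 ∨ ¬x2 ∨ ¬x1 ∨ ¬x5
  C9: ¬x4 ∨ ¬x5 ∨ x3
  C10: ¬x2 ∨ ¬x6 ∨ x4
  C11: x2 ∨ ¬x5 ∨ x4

13

There are 2^6 = 64 truth assignments over (x1, x2, x3, x4, x5, x6).
Split on x5. With x5 = True, the clauses containing x5 are satisfied and ¬x5 drops from the rest; 0 of the 2^5 = 32 assignments to the other variables satisfy what remains.
With x5 = False, by the same count on the reduced clause set, 13 assignments work.
Total: 0 + 13 = 13.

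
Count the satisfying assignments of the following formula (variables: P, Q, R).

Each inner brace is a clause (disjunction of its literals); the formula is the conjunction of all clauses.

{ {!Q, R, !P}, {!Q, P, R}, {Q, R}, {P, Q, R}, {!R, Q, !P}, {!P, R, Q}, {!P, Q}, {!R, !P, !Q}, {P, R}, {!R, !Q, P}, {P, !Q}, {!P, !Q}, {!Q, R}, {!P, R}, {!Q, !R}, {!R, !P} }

1

There are 2^3 = 8 truth assignments over (P, Q, R).
Check each against the 16 clauses (columns in the order P, Q, R):
  F F F  ✗ fails (Q || R)
  F F T  ✓ satisfies all
  F T F  ✗ fails (!Q || P || R)
  F T T  ✗ fails (!R || !Q || P)
  T F F  ✗ fails (Q || R)
  T F T  ✗ fails (!R || Q || !P)
  T T F  ✗ fails (!Q || R || !P)
  T T T  ✗ fails (!R || !P || !Q)
1 of the 8 rows is a model.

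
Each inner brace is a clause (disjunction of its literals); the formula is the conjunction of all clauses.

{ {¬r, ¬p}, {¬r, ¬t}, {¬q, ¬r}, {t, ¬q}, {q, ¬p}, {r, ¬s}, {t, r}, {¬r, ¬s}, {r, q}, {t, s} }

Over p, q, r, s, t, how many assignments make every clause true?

2

There are 2^5 = 32 truth assignments over (p, q, r, s, t).
Split on t. With t = True, the clauses containing t are satisfied and ¬t drops from the rest; 2 of the 2^4 = 16 assignments to the other variables satisfy what remains.
With t = False, by the same count on the reduced clause set, 0 assignments work.
(One model: p=F, q=T, r=F, s=F, t=T.)
Total: 2 + 0 = 2.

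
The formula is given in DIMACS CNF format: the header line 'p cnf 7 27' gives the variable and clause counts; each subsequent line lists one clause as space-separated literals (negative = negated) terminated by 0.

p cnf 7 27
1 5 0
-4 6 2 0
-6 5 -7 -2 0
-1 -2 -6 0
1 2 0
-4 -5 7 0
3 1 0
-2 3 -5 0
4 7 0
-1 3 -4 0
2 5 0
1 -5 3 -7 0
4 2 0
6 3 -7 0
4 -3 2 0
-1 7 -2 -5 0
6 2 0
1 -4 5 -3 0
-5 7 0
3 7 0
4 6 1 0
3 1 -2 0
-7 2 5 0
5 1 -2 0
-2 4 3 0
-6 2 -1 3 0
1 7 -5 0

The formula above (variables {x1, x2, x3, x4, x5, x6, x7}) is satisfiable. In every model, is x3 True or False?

True

Suppose x3 = False.
Unit clause (x1) forces x1 = True.
Unit clause (¬x4) forces x4 = False.
Unit clause (x7) forces x7 = True.
Unit clause (x2) forces x2 = True.
That conflicts with the unit clause (¬x2).
So every satisfying assignment has x3 = True.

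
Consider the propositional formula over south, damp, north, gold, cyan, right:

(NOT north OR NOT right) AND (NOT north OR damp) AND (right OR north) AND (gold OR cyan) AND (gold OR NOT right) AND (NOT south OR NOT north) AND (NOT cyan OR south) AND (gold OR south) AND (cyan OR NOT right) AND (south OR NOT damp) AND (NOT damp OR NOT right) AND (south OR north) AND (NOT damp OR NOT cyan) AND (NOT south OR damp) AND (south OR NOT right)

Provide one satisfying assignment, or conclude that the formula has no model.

UNSATISFIABLE

Branch on north: set north = false.
Unit clause (right) forces right = true.
Unit clause (gold) forces gold = true.
Unit clause (cyan) forces cyan = true.
Unit clause (south) forces south = true.
Unit clause (NOT damp) forces damp = false.
That conflicts with the unit clause (damp).
So north must be the other value — set north = true.
Unit clause (NOT right) forces right = false.
Unit clause (damp) forces damp = true.
Unit clause (NOT south) forces south = false.
That conflicts with the unit clause (south).
Either choice for north ends in contradiction.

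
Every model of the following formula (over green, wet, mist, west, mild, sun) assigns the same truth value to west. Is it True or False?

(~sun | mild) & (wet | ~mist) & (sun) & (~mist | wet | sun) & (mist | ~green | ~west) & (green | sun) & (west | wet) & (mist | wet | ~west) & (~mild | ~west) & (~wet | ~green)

False

Suppose west = 1.
Unit clause (sun) forces sun = 1.
Unit clause (mild) forces mild = 1.
Now (~mild) is unsatisfied and unit — conflict.
So every satisfying assignment has west = False.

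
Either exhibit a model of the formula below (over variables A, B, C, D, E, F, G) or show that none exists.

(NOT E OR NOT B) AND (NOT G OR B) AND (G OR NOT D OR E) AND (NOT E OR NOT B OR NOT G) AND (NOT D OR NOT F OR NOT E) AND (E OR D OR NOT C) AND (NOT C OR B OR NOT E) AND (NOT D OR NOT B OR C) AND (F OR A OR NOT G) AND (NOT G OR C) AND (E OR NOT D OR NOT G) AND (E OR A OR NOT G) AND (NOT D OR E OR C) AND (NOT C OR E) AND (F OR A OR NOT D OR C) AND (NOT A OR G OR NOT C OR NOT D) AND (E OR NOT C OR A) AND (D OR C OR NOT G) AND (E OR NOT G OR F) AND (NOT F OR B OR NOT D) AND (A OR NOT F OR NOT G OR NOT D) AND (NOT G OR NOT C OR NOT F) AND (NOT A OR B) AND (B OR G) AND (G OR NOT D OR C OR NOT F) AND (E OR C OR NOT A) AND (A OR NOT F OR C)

A ↦ false; B ↦ true; C ↦ false; D ↦ false; E ↦ false; F ↦ false; G ↦ false

Suppose E = false.
(NOT C) alone gives C = false.
(NOT G) alone gives G = false.
(NOT D) alone gives D = false.
(B) alone gives B = true.
(NOT A) alone gives A = false.
(NOT F) alone gives F = false.
Every clause now holds.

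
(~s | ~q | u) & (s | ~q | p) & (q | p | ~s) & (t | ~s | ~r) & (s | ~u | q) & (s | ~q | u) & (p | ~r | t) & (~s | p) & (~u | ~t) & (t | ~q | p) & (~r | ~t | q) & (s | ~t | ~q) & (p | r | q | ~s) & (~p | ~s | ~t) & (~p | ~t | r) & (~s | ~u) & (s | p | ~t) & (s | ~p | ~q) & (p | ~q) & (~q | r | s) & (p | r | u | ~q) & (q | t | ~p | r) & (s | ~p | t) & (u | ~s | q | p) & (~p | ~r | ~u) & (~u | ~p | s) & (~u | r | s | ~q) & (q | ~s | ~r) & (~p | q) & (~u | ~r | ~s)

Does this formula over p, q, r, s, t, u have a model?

Yes

Try s = 0.
Try q = 0.
From the singleton clause (~u), u = 0.
From the singleton clause (~p), p = 0.
From the singleton clause (~t), t = 0.
From the singleton clause (~r), r = 0.
Every clause now holds.
A satisfying assignment: p=0; q=0; r=0; s=0; t=0; u=0.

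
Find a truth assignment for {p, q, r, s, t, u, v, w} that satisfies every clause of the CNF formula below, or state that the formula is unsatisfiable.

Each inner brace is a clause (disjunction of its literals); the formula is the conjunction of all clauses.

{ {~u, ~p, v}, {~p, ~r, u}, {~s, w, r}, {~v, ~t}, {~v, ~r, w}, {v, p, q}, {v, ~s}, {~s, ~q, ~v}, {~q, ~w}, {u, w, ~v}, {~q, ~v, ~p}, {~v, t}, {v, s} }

Try v = 0.
(~s) alone gives s = 0.
That conflicts with the unit clause (s).
Backtrack on v: now try v = 1.
(~t) alone gives t = 0.
That conflicts with the unit clause (t).
Neither v = 1 nor v = 0 works.

UNSATISFIABLE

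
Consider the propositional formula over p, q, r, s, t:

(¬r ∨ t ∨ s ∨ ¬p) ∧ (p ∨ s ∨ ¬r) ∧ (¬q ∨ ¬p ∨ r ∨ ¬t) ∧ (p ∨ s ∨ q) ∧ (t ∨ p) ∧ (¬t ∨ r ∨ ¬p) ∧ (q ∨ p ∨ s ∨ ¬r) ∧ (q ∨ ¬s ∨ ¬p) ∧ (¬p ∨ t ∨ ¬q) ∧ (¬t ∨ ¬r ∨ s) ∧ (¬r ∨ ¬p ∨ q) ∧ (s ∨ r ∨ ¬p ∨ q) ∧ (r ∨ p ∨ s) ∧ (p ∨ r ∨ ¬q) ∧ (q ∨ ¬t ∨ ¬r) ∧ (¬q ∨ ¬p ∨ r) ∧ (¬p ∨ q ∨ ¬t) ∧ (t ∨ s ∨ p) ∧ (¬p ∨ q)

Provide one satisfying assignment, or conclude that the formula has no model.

p=False; q=True; r=True; s=True; t=True

Case t = True:
Case r = True:
From the singleton clause (s), s = True.
From the singleton clause (q), q = True.
No clause remains; p is free.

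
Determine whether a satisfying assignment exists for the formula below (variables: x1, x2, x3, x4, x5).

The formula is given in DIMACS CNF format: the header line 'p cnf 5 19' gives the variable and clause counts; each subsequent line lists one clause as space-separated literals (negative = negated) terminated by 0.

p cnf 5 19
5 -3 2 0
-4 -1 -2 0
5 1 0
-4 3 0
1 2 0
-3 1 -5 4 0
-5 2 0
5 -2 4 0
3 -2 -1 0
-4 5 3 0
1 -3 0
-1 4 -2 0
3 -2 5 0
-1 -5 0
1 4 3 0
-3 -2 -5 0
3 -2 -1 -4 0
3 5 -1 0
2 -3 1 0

Branch on x5: set x5 = True.
(x2) alone gives x2 = True.
(¬x1) alone gives x1 = False.
(¬x3) alone gives x3 = False.
(¬x4) alone gives x4 = False.
Now (x4) is unsatisfied and unit — conflict.
So x5 must be the other value — set x5 = False.
(x1) alone gives x1 = True.
(x3) alone gives x3 = True.
(x2) alone gives x2 = True.
(¬x4) alone gives x4 = False.
Now (x4) is unsatisfied and unit — conflict.
Neither x5 = True nor x5 = False works.
No assignment satisfies every clause.

No, unsatisfiable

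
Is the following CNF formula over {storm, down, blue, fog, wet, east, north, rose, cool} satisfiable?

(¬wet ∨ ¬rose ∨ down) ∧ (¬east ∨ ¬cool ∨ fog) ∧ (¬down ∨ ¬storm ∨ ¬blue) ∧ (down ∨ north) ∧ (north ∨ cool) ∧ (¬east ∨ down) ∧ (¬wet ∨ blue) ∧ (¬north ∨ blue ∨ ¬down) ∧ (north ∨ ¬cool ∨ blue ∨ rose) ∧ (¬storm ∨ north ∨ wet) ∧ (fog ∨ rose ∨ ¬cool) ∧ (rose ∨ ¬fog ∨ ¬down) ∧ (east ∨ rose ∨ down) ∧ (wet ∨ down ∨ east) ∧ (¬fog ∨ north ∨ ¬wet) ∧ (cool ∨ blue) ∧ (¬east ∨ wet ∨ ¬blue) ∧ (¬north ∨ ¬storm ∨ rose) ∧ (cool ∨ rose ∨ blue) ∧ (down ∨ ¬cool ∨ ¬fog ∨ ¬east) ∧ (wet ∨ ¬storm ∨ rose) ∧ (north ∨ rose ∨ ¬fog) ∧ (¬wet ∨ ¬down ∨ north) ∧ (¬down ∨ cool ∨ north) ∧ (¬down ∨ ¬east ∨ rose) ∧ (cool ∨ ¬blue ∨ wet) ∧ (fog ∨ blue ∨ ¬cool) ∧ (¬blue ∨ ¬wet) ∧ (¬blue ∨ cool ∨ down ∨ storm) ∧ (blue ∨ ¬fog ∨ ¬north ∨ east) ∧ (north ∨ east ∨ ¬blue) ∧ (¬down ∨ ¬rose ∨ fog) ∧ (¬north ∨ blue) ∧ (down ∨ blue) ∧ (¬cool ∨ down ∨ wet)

Yes, satisfiable

Case down = True:
Case storm = False:
Case north = True:
(blue) alone gives blue = True.
(¬wet) alone gives wet = False.
(¬east) alone gives east = False.
(cool) alone gives cool = True.
Case fog = True:
(rose) alone gives rose = True.
All clauses are satisfied.
A satisfying assignment: storm=False, down=True, blue=True, fog=True, wet=False, east=False, north=True, rose=True, cool=True.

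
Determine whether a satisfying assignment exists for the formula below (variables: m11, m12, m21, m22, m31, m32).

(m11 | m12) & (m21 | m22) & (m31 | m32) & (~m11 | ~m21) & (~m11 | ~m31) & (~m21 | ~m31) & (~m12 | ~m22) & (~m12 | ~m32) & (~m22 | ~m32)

Unsatisfiable

Try m11 = 1.
The clause (~m21) is unit, so m21 = 0.
The clause (m22) is unit, so m22 = 1.
The clause (~m31) is unit, so m31 = 0.
The clause (m32) is unit, so m32 = 1.
But (~m32) is also a unit clause — contradiction.
So m11 must be the other value — set m11 = 0.
The clause (m12) is unit, so m12 = 1.
The clause (~m22) is unit, so m22 = 0.
The clause (m21) is unit, so m21 = 1.
The clause (~m31) is unit, so m31 = 0.
The clause (m32) is unit, so m32 = 1.
But (~m32) is also a unit clause — contradiction.
Both values of m11 lead to a conflict.
No assignment satisfies every clause.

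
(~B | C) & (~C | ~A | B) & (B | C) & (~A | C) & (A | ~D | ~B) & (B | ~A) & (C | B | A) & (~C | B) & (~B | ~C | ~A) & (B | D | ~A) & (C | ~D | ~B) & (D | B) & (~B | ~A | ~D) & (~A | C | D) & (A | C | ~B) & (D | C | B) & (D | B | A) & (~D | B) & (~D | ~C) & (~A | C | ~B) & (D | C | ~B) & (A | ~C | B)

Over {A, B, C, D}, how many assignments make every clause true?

1

There are 2^4 = 16 truth assignments over (A, B, C, D).
Check each against the 22 clauses (columns in the order A, B, C, D):
  F F F F  ✗ fails (B | C)
  F F F T  ✗ fails (B | C)
  F F T F  ✗ fails (~C | B)
  F F T T  ✗ fails (~C | B)
  F T F F  ✗ fails (~B | C)
  F T F T  ✗ fails (~B | C)
  F T T F  ✓ satisfies all
  F T T T  ✗ fails (A | ~D | ~B)
  T F F F  ✗ fails (B | C)
  T F F T  ✗ fails (B | C)
  T F T F  ✗ fails (~C | ~A | B)
  T F T T  ✗ fails (~C | ~A | B)
  T T F F  ✗ fails (~B | C)
  T T F T  ✗ fails (~B | C)
  T T T F  ✗ fails (~B | ~C | ~A)
  T T T T  ✗ fails (~B | ~C | ~A)
1 of the 16 rows is a model.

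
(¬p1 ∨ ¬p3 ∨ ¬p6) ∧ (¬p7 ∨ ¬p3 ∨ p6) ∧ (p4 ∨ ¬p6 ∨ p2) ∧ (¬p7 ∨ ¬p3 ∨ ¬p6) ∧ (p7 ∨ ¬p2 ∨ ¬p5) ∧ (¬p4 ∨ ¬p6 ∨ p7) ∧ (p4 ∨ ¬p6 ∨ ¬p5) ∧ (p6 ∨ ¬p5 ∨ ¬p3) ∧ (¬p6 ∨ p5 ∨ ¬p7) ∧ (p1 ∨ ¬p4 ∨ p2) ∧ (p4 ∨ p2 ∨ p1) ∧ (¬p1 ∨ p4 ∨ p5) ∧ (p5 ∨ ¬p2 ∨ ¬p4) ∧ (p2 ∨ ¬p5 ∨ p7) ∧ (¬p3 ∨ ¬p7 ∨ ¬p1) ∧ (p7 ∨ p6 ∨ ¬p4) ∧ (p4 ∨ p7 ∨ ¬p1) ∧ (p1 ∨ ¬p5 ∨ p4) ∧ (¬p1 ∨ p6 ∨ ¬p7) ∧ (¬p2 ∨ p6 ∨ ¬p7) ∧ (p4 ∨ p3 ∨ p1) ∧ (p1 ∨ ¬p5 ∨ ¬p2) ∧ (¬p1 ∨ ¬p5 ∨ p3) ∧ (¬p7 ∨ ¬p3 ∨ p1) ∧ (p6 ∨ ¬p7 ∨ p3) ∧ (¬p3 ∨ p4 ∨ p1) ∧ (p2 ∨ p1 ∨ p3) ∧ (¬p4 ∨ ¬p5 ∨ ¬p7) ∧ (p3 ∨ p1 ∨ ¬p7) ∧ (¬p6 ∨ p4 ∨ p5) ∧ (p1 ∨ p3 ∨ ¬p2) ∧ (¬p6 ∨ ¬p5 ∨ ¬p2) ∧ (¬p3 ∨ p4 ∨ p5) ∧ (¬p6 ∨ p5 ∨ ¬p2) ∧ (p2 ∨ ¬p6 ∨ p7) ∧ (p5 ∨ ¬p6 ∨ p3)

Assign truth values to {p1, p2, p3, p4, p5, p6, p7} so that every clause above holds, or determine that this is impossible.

UNSATISFIABLE

Case p1 = False:
Case p4 = False:
From the singleton clause (p2), p2 = True.
From the singleton clause (¬p5), p5 = False.
From the singleton clause (p3), p3 = True.
That conflicts with the unit clause (¬p3).
Undo p4 and try p4 = True.
From the singleton clause (p2), p2 = True.
From the singleton clause (p5), p5 = True.
That conflicts with the unit clause (¬p5).
Either choice for p4 ends in contradiction.
Undo p1 and try p1 = True.
Case p3 = False:
From the singleton clause (¬p5), p5 = False.
From the singleton clause (p4), p4 = True.
From the singleton clause (¬p2), p2 = False.
From the singleton clause (¬p6), p6 = False.
From the singleton clause (p7), p7 = True.
That conflicts with the unit clause (¬p7).
Undo p3 and try p3 = True.
From the singleton clause (¬p6), p6 = False.
From the singleton clause (¬p7), p7 = False.
From the singleton clause (¬p5), p5 = False.
From the singleton clause (p4), p4 = True.
That conflicts with the unit clause (¬p4).
Either choice for p3 ends in contradiction.
Either choice for p1 ends in contradiction.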